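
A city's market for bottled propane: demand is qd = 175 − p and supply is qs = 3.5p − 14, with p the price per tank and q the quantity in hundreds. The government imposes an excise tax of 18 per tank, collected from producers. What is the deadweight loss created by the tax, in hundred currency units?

Deadweight loss = 126 hundred.

Before the tax: set 175 − p = 3.5p − 14 → p* = 42, q* = 133.
With the tax collected from producers, supply shifts: qs = 3.5(p − 18) − 14.
New equilibrium: consumers pay 56, producers receive 38, q = 119. (Wedge: pb − ps = 18.)
Quantity falls by |ΔQ| = |133 − 119| = 14.
DWL = ½ · t · |ΔQ| = ½ · 18 · 14 = 126.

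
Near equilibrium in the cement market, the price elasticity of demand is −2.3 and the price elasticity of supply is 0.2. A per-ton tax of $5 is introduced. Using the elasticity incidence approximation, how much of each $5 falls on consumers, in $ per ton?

Incidence ratio: consumers' share ≈ εs / (εs + |εd|) = 0.2 / (0.2 + 2.3) = 0.08.
So consumers bear ≈ 0.08 × $5 = $0.4; suppliers bear $4.6.

Consumers bear ≈ $0.4 per ton.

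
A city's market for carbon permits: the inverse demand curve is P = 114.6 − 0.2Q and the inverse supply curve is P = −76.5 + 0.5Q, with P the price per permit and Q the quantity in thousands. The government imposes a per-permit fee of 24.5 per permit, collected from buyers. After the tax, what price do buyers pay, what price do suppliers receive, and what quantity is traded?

Inverting to Q(P) form: Qd = 573 − 5P; Qs = 2P + 153.
Before the tax: set 573 − 5P = 2P + 153 → P* = 60, Q* = 273.
With the tax collected from buyers, demand (in seller-price terms) shifts: Qd = 573 − 5(P + 24.5).
Solving gives Q = 238 with buyers paying 67 and suppliers receiving 42.5 (the 24.5 wedge).

Buyers pay 67; suppliers receive 42.5; quantity = 238.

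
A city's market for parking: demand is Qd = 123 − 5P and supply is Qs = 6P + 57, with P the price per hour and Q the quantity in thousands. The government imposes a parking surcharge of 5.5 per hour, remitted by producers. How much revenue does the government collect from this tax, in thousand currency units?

Without the tax, 123 − 5P = 6P + 57 gives 11P = 66, so P* = 6 and Q* = 93.
With the tax collected from producers, supply shifts: Qs = 6(P − 5.5) + 57.
New equilibrium: buyers pay 9, producers receive 3.5, Q = 78. (Wedge: Pb − Ps = 5.5.)
Revenue = t · Q = 5.5 · 78 = 429.

Tax revenue = 429 thousand.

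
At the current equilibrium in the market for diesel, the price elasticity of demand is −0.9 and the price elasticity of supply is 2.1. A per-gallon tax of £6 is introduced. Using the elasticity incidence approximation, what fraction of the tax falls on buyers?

Buyers' share ≈ 0.7.

Incidence ratio: buyers' share ≈ εs / (εs + |εd|) = 2.1 / (2.1 + 0.9) = 0.7.
Supply is the more elastic side, so buyers bear the larger share.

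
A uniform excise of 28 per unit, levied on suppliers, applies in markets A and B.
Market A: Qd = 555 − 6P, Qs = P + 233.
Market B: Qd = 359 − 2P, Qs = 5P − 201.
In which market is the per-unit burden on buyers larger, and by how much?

Market A: pre-tax P* = 46, Q* = 279; post-tax Q = 255; per-unit burden on buyers = 4.
Market B: pre-tax P* = 80, Q* = 199; post-tax Q = 159; per-unit burden on buyers = 20.
Difference: 4 vs 20 → market B is larger by 16.

Market B, by 16.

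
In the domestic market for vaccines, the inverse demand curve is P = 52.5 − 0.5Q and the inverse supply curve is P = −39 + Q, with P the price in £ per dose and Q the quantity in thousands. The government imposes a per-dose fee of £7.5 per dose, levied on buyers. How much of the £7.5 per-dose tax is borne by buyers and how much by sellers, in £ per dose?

Buyers bear £2.5 per dose; sellers bear £5 per dose.

Rewrite in direct form: Qd = 105 − 2P and Qs = P + 39.
Without the tax, 105 − 2P = P + 39 gives 3P = 66, so P* = £22 and Q* = 61.
With the tax collected from buyers, demand (in seller-price terms) shifts: Qd = 105 − 2(P + 7.5).
New equilibrium: buyers pay £24.5, sellers receive £17, Q = 56. (Wedge: Pb − Ps = 7.5.)
Burden on buyers: £2.5; on sellers: £5. (They sum to £7.5.)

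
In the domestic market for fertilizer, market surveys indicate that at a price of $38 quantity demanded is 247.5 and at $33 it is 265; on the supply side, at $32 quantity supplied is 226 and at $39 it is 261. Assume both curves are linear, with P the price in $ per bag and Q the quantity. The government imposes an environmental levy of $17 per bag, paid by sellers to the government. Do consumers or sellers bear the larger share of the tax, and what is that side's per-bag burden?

Consumers bear the larger share: $10 per bag.

Demand slope: (265 − 247.5)/(33 − 38) = -3.5, so Qd = 380.5 − 3.5P.
Supply slope: (261 − 226)/(39 − 32) = 5, so Qs = 5P + 66.
Before the tax: set 380.5 − 3.5P = 5P + 66 → P* = $37, Q* = 251.
With the tax collected from sellers, supply shifts: Qs = 5(P − 17) + 66.
Solving gives Q = 216 with consumers paying $47 and sellers receiving $30 (the $17 wedge).
Per-bag burden: consumers $10, sellers $7.
Consumers take the larger share because demand is less price-elastic here (demand slope 3.5 vs supply slope 5).
The less price-elastic side of the market bears the larger share of a per-unit tax.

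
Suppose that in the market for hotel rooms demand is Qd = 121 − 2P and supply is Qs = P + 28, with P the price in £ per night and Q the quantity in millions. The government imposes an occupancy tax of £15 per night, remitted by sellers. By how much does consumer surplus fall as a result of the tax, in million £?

Without the tax, 121 − 2P = P + 28 gives 3P = 93, so P* = £31 and Q* = 59.
With the tax collected from sellers, supply shifts: Qs = (P − 15) + 28.
Solving gives Q = 49 with buyers paying £36 and sellers receiving £21 (the £15 wedge).
ΔCS is the trapezoid between Q = 49 and Q = 59 of height £5: ½ · (59 + 49) · 5 = £270.

Consumer surplus falls by £270 million.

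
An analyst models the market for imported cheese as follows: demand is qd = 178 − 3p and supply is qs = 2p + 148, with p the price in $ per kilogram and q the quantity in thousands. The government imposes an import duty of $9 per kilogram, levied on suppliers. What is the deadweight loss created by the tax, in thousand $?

Before the tax: set 178 − 3p = 2p + 148 → p* = $6, q* = 160.
With the tax collected from suppliers, supply shifts: qs = 2(p − 9) + 148.
Solving gives q = 149.2 with consumers paying $9.6 and suppliers receiving $0.6 (the $9 wedge).
Quantity falls by |ΔQ| = |160 − 149.2| = 10.8.
DWL = ½ · t · |ΔQ| = ½ · 9 · 10.8 = $48.6.

Deadweight loss = $48.6 thousand.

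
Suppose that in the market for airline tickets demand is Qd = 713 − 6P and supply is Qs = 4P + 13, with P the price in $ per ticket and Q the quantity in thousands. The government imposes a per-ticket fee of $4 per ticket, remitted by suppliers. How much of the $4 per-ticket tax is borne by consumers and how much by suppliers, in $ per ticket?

Before the tax: set 713 − 6P = 4P + 13 → P* = $70, Q* = 293.
With the tax collected from suppliers, supply shifts: Qs = 4(P − 4) + 13.
Solving gives Q = 283.4 with consumers paying $71.6 and suppliers receiving $67.6 (the $4 wedge).
Burden on consumers: $1.6; on suppliers: $2.4. (They sum to $4.)
The less price-elastic side of the market bears the larger share of a per-unit tax.

Consumers bear $1.6 per ticket; suppliers bear $2.4 per ticket.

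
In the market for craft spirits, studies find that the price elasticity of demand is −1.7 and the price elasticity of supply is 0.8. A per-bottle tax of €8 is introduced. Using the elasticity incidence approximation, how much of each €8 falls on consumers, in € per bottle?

Incidence ratio: consumers' share ≈ εs / (εs + |εd|) = 0.8 / (0.8 + 1.7) = 0.32.
So consumers bear ≈ 0.32 × €8 = €2.56; producers bear €5.44.

Consumers bear ≈ €2.56 per bottle.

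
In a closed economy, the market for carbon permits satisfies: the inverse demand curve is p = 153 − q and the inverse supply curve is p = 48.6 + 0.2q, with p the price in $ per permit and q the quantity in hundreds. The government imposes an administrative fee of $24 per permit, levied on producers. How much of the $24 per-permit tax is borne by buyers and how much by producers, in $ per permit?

Buyers bear $20 per permit; producers bear $4 per permit.

Inverting to q(p) form: qd = 153 − p; qs = 5p − 243.
Before the tax: set 153 − p = 5p − 243 → p* = $66, q* = 87.
With the tax collected from producers, supply shifts: qs = 5(p − 24) − 243.
New equilibrium: buyers pay $86, producers receive $62, q = 67. (Wedge: pb − ps = 24.)
Burden on buyers: $20; on producers: $4. (They sum to $24.)
The less price-elastic side of the market bears the larger share of a per-unit tax.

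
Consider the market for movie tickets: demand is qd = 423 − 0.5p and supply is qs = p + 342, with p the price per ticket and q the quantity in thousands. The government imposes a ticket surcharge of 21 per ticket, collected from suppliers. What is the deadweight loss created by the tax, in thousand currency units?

Without the tax, 423 − 0.5p = p + 342 gives 1.5p = 81, so p* = 54 and q* = 396.
With the tax collected from suppliers, supply shifts: qs = (p − 21) + 342.
Solving gives q = 389 with buyers paying 68 and suppliers receiving 47 (the 21 wedge).
Quantity falls by |ΔQ| = |396 − 389| = 7.
DWL = ½ · t · |ΔQ| = ½ · 21 · 7 = 73.5.

Deadweight loss = 73.5 thousand.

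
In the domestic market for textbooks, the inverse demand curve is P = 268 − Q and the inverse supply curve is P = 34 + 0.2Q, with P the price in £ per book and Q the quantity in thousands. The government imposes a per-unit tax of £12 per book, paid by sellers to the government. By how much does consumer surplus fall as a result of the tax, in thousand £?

Consumer surplus falls by £1900 thousand.

Inverting to Q(P) form: Qd = 268 − P; Qs = 5P − 170.
Before the tax: set 268 − P = 5P − 170 → P* = £73, Q* = 195.
With the tax collected from sellers, supply shifts: Qs = 5(P − 12) − 170.
New equilibrium: buyers pay £83, sellers receive £71, Q = 185. (Wedge: Pb − Ps = 12.)
ΔCS is the trapezoid between Q = 185 and Q = 195 of height £10: ½ · (195 + 185) · 10 = £1900.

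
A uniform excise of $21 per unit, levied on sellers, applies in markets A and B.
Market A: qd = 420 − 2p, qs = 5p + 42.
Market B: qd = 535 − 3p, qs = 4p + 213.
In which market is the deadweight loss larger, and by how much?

Market B, by $63.

Market A: pre-tax p* = $54, q* = 312; post-tax q = 282; deadweight loss = $315.
Market B: pre-tax p* = $46, q* = 397; post-tax q = 361; deadweight loss = $378.
Difference: $315 vs $378 → market B is larger by $63.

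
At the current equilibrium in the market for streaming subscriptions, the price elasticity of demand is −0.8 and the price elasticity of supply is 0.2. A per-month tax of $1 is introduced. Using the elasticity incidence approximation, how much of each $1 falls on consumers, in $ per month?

Incidence ratio: consumers' share ≈ εs / (εs + |εd|) = 0.2 / (0.2 + 0.8) = 0.2.
So consumers bear ≈ 0.2 × $1 = $0.2; producers bear $0.8.

Consumers bear ≈ $0.2 per month.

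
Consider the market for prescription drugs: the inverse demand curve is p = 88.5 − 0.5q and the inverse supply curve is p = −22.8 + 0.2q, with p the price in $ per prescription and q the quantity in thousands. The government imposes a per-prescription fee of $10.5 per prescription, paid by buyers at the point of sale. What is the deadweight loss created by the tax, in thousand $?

Rewrite in direct form: qd = 177 − 2p and qs = 5p + 114.
Without the tax, 177 − 2p = 5p + 114 gives 7p = 63, so p* = $9 and q* = 159.
With the tax collected from buyers, demand (in seller-price terms) shifts: qd = 177 − 2(p + 10.5).
New equilibrium: buyers pay $16.5, producers receive $6, q = 144. (Wedge: pb − ps = 10.5.)
Quantity falls by |ΔQ| = |159 − 144| = 15.
DWL = ½ · t · |ΔQ| = ½ · 10.5 · 15 = $78.75.

Deadweight loss = $78.75 thousand.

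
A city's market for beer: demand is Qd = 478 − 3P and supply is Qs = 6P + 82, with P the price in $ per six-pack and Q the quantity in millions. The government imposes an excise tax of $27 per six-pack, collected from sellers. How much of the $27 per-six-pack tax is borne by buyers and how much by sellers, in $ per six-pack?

Before the tax: set 478 − 3P = 6P + 82 → P* = $44, Q* = 346.
With the tax collected from sellers, supply shifts: Qs = 6(P − 27) + 82.
Solving gives Q = 292 with buyers paying $62 and sellers receiving $35 (the $27 wedge).
Burden on buyers: $18; on sellers: $9. (They sum to $27.)

Buyers bear $18 per six-pack; sellers bear $9 per six-pack.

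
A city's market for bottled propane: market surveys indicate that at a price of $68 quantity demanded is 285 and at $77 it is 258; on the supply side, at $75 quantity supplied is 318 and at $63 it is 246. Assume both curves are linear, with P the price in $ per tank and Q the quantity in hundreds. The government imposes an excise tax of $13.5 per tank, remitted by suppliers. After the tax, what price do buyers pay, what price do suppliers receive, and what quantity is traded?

Demand slope: (258 − 285)/(77 − 68) = -3, so Qd = 489 − 3P.
Supply slope: (246 − 318)/(63 − 75) = 6, so Qs = 6P − 132.
Before the tax: set 489 − 3P = 6P − 132 → P* = $69, Q* = 282.
With the tax collected from suppliers, supply shifts: Qs = 6(P − 13.5) − 132.
Solving gives Q = 255 with buyers paying $78 and suppliers receiving $64.5 (the $13.5 wedge).

Buyers pay $78; suppliers receive $64.5; quantity = 255.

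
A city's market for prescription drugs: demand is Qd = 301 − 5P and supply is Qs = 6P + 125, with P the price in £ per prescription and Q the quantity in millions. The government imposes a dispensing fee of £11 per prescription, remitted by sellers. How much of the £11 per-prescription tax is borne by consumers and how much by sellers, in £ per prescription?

Before the tax: set 301 − 5P = 6P + 125 → P* = £16, Q* = 221.
With the tax collected from sellers, supply shifts: Qs = 6(P − 11) + 125.
Solving gives Q = 191 with consumers paying £22 and sellers receiving £11 (the £11 wedge).
Burden on consumers: £6; on sellers: £5. (They sum to £11.)

Consumers bear £6 per prescription; sellers bear £5 per prescription.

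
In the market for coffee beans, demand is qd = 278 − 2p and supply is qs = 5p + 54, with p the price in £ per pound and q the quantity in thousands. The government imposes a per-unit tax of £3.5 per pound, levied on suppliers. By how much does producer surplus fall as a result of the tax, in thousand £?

Without the tax, 278 − 2p = 5p + 54 gives 7p = 224, so p* = £32 and q* = 214.
With the tax collected from suppliers, supply shifts: qs = 5(p − 3.5) + 54.
New equilibrium: consumers pay £34.5, suppliers receive £31, q = 209. (Wedge: pb − ps = 3.5.)
ΔPS is the trapezoid between Q = 209 and Q = 214 of height £1: ½ · (214 + 209) · 1 = £211.5.

Producer surplus falls by £211.5 thousand.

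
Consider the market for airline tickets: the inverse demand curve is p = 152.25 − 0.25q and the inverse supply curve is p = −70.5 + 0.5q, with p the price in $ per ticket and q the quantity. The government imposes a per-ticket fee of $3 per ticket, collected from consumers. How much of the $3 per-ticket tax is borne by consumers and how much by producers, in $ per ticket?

Consumers bear $1 per ticket; producers bear $2 per ticket.

Rewrite in direct form: qd = 609 − 4p and qs = 2p + 141.
Before the tax: set 609 − 4p = 2p + 141 → p* = $78, q* = 297.
With the tax collected from consumers, demand (in seller-price terms) shifts: qd = 609 − 4(p + 3).
New equilibrium: consumers pay $79, producers receive $76, q = 293. (Wedge: pb − ps = 3.)
Burden on consumers: $1; on producers: $2. (They sum to $3.)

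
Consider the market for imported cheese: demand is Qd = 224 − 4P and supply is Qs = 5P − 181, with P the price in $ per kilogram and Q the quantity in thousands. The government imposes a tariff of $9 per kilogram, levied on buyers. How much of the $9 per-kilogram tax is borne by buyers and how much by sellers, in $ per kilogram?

Without the tax, 224 − 4P = 5P − 181 gives 9P = 405, so P* = $45 and Q* = 44.
With the tax collected from buyers, demand (in seller-price terms) shifts: Qd = 224 − 4(P + 9).
New equilibrium: buyers pay $50, sellers receive $41, Q = 24. (Wedge: Pb − Ps = 9.)
Burden on buyers: $5; on sellers: $4. (They sum to $9.)
The less price-elastic side of the market bears the larger share of a per-unit tax.

Buyers bear $5 per kilogram; sellers bear $4 per kilogram.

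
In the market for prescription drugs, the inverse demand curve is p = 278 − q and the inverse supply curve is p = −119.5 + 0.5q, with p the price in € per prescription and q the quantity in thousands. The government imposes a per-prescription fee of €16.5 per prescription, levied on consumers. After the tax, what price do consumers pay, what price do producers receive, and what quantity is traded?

Consumers pay €24; producers receive €7.5; quantity = 254.

Rewrite in direct form: qd = 278 − p and qs = 2p + 239.
Without the tax, 278 − p = 2p + 239 gives 3p = 39, so p* = €13 and q* = 265.
With the tax collected from consumers, demand (in seller-price terms) shifts: qd = 278 − (p + 16.5).
New equilibrium: consumers pay €24, producers receive €7.5, q = 254. (Wedge: pb − ps = 16.5.)
The less price-elastic side of the market bears the larger share of a per-unit tax.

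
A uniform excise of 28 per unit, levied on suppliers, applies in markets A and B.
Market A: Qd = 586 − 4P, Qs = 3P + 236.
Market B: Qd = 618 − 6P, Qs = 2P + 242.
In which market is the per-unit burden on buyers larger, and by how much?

Market A, by 5.

Market A: pre-tax P* = 50, Q* = 386; post-tax Q = 338; per-unit burden on buyers = 12.
Market B: pre-tax P* = 47, Q* = 336; post-tax Q = 294; per-unit burden on buyers = 7.
Difference: 12 vs 7 → market A is larger by 5.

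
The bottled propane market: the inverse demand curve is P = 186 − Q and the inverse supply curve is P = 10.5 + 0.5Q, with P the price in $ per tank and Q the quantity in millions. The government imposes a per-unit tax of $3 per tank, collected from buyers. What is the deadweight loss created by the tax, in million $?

Inverting to Q(P) form: Qd = 186 − P; Qs = 2P − 21.
Without the tax, 186 − P = 2P − 21 gives 3P = 207, so P* = $69 and Q* = 117.
With the tax collected from buyers, demand (in seller-price terms) shifts: Qd = 186 − (P + 3).
New equilibrium: buyers pay $71, suppliers receive $68, Q = 115. (Wedge: Pb − Ps = 3.)
Quantity falls by |ΔQ| = |117 − 115| = 2.
DWL = ½ · t · |ΔQ| = ½ · 3 · 2 = $3.

Deadweight loss = $3 million.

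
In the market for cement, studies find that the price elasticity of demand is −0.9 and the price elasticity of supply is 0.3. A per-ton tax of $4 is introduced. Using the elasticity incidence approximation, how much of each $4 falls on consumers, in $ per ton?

Consumers bear ≈ $1 per ton.

Incidence ratio: consumers' share ≈ εs / (εs + |εd|) = 0.3 / (0.3 + 0.9) = 0.25.
So consumers bear ≈ 0.25 × $4 = $1; producers bear $3.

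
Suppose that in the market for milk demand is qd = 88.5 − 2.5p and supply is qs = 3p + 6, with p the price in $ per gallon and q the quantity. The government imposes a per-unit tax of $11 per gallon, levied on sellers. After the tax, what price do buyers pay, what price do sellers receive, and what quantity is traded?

Buyers pay $21; sellers receive $10; quantity = 36.

Without the tax, 88.5 − 2.5p = 3p + 6 gives 5.5p = 82.5, so p* = $15 and q* = 51.
With the tax collected from sellers, supply shifts: qs = 3(p − 11) + 6.
Solving gives q = 36 with buyers paying $21 and sellers receiving $10 (the $11 wedge).
The less price-elastic side of the market bears the larger share of a per-unit tax.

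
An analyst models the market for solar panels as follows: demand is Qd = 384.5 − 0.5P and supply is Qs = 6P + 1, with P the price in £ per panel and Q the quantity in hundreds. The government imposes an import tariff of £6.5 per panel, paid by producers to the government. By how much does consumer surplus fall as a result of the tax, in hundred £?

Consumer surplus falls by £2121 hundred.

Before the tax: set 384.5 − 0.5P = 6P + 1 → P* = £59, Q* = 355.
With the tax collected from producers, supply shifts: Qs = 6(P − 6.5) + 1.
Solving gives Q = 352 with consumers paying £65 and producers receiving £58.5 (the £6.5 wedge).
ΔCS is the trapezoid between Q = 352 and Q = 355 of height £6: ½ · (355 + 352) · 6 = £2121.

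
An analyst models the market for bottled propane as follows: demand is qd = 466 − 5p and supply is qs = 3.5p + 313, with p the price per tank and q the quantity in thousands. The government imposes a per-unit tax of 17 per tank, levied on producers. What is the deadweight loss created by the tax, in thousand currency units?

Without the tax, 466 − 5p = 3.5p + 313 gives 8.5p = 153, so p* = 18 and q* = 376.
With the tax collected from producers, supply shifts: qs = 3.5(p − 17) + 313.
Solving gives q = 341 with consumers paying 25 and producers receiving 8 (the 17 wedge).
Quantity falls by |ΔQ| = |376 − 341| = 35.
DWL = ½ · t · |ΔQ| = ½ · 17 · 35 = 297.5.

Deadweight loss = 297.5 thousand.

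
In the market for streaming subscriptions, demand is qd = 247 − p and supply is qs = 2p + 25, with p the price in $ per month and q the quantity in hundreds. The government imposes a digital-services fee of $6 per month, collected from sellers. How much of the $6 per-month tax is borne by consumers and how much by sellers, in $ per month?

Before the tax: set 247 − p = 2p + 25 → p* = $74, q* = 173.
With the tax collected from sellers, supply shifts: qs = 2(p − 6) + 25.
New equilibrium: consumers pay $78, sellers receive $72, q = 169. (Wedge: pb − ps = 6.)
Burden on consumers: $4; on sellers: $2. (They sum to $6.)

Consumers bear $4 per month; sellers bear $2 per month.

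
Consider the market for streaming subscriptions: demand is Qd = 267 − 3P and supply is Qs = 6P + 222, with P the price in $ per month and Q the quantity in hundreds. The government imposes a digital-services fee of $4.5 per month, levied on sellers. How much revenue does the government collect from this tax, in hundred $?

Before the tax: set 267 − 3P = 6P + 222 → P* = $5, Q* = 252.
With the tax collected from sellers, supply shifts: Qs = 6(P − 4.5) + 222.
New equilibrium: buyers pay $8, sellers receive $3.5, Q = 243. (Wedge: Pb − Ps = 4.5.)
Revenue = t · Q = 4.5 · 243 = $1093.5.

Tax revenue = $1093.5 hundred.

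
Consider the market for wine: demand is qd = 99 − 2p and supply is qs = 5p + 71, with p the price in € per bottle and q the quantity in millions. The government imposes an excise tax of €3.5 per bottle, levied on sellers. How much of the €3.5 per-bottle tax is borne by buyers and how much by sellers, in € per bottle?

Before the tax: set 99 − 2p = 5p + 71 → p* = €4, q* = 91.
With the tax collected from sellers, supply shifts: qs = 5(p − 3.5) + 71.
New equilibrium: buyers pay €6.5, sellers receive €3, q = 86. (Wedge: pb − ps = 3.5.)
Burden on buyers: €2.5; on sellers: €1. (They sum to €3.5.)
The less price-elastic side of the market bears the larger share of a per-unit tax.

Buyers bear €2.5 per bottle; sellers bear €1 per bottle.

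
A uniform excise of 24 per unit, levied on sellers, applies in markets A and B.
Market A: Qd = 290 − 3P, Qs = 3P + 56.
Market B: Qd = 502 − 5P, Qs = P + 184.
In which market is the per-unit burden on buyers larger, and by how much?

Market A, by 8.

Market A: pre-tax P* = 39, Q* = 173; post-tax Q = 137; per-unit burden on buyers = 12.
Market B: pre-tax P* = 53, Q* = 237; post-tax Q = 217; per-unit burden on buyers = 4.
Difference: 12 vs 4 → market A is larger by 8.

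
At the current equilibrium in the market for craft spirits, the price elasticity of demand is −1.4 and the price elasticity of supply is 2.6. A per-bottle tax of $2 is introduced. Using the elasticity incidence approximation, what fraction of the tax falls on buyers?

Incidence ratio: buyers' share ≈ εs / (εs + |εd|) = 2.6 / (2.6 + 1.4) = 0.65.
Supply is the more elastic side, so buyers bear the larger share.

Buyers' share ≈ 0.65.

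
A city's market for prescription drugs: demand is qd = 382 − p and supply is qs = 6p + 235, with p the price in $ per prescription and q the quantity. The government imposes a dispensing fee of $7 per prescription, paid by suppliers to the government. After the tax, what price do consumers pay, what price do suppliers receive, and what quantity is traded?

Consumers pay $27; suppliers receive $20; quantity = 355.

Before the tax: set 382 − p = 6p + 235 → p* = $21, q* = 361.
With the tax collected from suppliers, supply shifts: qs = 6(p − 7) + 235.
Solving gives q = 355 with consumers paying $27 and suppliers receiving $20 (the $7 wedge).
The less price-elastic side of the market bears the larger share of a per-unit tax.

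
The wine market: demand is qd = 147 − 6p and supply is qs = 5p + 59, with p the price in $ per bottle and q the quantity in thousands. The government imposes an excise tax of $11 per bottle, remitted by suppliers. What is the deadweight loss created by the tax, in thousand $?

Deadweight loss = $165 thousand.

Without the tax, 147 − 6p = 5p + 59 gives 11p = 88, so p* = $8 and q* = 99.
With the tax collected from suppliers, supply shifts: qs = 5(p − 11) + 59.
Solving gives q = 69 with buyers paying $13 and suppliers receiving $2 (the $11 wedge).
Quantity falls by |ΔQ| = |99 − 69| = 30.
DWL = ½ · t · |ΔQ| = ½ · 11 · 30 = $165.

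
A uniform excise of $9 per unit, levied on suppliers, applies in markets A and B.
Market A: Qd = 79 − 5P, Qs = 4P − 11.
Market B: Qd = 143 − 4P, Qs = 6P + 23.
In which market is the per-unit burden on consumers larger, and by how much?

Market A: pre-tax P* = $10, Q* = 29; post-tax Q = 9; per-unit burden on consumers = $4.
Market B: pre-tax P* = $12, Q* = 95; post-tax Q = 73.4; per-unit burden on consumers = $5.4.
Difference: $4 vs $5.4 → market B is larger by $1.4.

Market B, by $1.4.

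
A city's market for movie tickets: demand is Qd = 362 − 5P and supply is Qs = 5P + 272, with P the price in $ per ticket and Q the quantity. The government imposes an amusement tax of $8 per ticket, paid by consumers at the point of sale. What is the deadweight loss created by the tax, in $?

Before the tax: set 362 − 5P = 5P + 272 → P* = $9, Q* = 317.
With the tax collected from consumers, demand (in seller-price terms) shifts: Qd = 362 − 5(P + 8).
New equilibrium: consumers pay $13, sellers receive $5, Q = 297. (Wedge: Pb − Ps = 8.)
Quantity falls by |ΔQ| = |317 − 297| = 20.
DWL = ½ · t · |ΔQ| = ½ · 8 · 20 = $80.

Deadweight loss = $80.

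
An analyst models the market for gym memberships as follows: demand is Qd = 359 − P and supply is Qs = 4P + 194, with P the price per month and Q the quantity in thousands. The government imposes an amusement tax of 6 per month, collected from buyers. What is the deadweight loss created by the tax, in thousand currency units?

Deadweight loss = 14.4 thousand.

Before the tax: set 359 − P = 4P + 194 → P* = 33, Q* = 326.
With the tax collected from buyers, demand (in seller-price terms) shifts: Qd = 359 − (P + 6).
New equilibrium: buyers pay 37.8, producers receive 31.8, Q = 321.2. (Wedge: Pb − Ps = 6.)
Quantity falls by |ΔQ| = |326 − 321.2| = 4.8.
DWL = ½ · t · |ΔQ| = ½ · 6 · 4.8 = 14.4.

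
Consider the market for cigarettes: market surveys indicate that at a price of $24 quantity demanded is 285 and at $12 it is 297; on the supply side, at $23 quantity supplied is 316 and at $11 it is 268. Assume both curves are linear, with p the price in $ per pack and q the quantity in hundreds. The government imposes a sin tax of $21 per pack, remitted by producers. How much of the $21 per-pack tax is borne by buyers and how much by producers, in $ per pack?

Buyers bear $16.8 per pack; producers bear $4.2 per pack.

Demand slope: (297 − 285)/(12 − 24) = -1, so qd = 309 − p.
Supply slope: (268 − 316)/(11 − 23) = 4, so qs = 4p + 224.
Without the tax, 309 − p = 4p + 224 gives 5p = 85, so p* = $17 and q* = 292.
With the tax collected from producers, supply shifts: qs = 4(p − 21) + 224.
Solving gives q = 275.2 with buyers paying $33.8 and producers receiving $12.8 (the $21 wedge).
Burden on buyers: $16.8; on producers: $4.2. (They sum to $21.)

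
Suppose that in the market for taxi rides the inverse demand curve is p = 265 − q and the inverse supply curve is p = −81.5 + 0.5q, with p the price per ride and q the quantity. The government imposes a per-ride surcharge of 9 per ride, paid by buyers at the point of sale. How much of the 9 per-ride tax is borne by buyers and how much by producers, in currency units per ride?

Inverting to q(p) form: qd = 265 − p; qs = 2p + 163.
Without the tax, 265 − p = 2p + 163 gives 3p = 102, so p* = 34 and q* = 231.
With the tax collected from buyers, demand (in seller-price terms) shifts: qd = 265 − (p + 9).
Solving gives q = 225 with buyers paying 40 and producers receiving 31 (the 9 wedge).
Burden on buyers: 6; on producers: 3. (They sum to 9.)
The less price-elastic side of the market bears the larger share of a per-unit tax.

Buyers bear 6 per ride; producers bear 3 per ride.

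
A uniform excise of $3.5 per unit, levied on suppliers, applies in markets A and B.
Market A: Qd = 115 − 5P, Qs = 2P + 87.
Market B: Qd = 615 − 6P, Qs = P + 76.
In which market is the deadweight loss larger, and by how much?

Market A, by $3.5.

Market A: pre-tax P* = $4, Q* = 95; post-tax Q = 90; deadweight loss = $8.75.
Market B: pre-tax P* = $77, Q* = 153; post-tax Q = 150; deadweight loss = $5.25.
Difference: $8.75 vs $5.25 → market A is larger by $3.5.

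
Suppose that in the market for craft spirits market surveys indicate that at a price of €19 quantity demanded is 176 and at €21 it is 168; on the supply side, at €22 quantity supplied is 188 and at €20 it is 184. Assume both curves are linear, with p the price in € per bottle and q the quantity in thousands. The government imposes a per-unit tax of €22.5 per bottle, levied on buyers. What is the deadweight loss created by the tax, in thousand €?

Demand slope: (168 − 176)/(21 − 19) = -4, so qd = 252 − 4p.
Supply slope: (184 − 188)/(20 − 22) = 2, so qs = 2p + 144.
Without the tax, 252 − 4p = 2p + 144 gives 6p = 108, so p* = €18 and q* = 180.
With the tax collected from buyers, demand (in seller-price terms) shifts: qd = 252 − 4(p + 22.5).
Solving gives q = 150 with buyers paying €25.5 and sellers receiving €3 (the €22.5 wedge).
Quantity falls by |ΔQ| = |180 − 150| = 30.
DWL = ½ · t · |ΔQ| = ½ · 22.5 · 30 = €337.5.

Deadweight loss = €337.5 thousand.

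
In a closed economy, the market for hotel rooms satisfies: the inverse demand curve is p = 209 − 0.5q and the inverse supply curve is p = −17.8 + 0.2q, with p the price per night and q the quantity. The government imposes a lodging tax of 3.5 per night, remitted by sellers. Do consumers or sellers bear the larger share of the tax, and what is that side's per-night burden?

Consumers bear the larger share: 2.5 per night.

Inverting to q(p) form: qd = 418 − 2p; qs = 5p + 89.
Without the tax, 418 − 2p = 5p + 89 gives 7p = 329, so p* = 47 and q* = 324.
With the tax collected from sellers, supply shifts: qs = 5(p − 3.5) + 89.
New equilibrium: consumers pay 49.5, sellers receive 46, q = 319. (Wedge: pb − ps = 3.5.)
Per-night burden: consumers 2.5, sellers 1.
Consumers take the larger share because demand is less price-elastic here (demand slope 2 vs supply slope 5).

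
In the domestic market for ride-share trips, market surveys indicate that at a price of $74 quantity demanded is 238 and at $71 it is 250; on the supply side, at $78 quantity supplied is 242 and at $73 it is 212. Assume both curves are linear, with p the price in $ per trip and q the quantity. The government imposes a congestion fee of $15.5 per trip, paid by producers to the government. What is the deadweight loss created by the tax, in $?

Demand slope: (250 − 238)/(71 − 74) = -4, so qd = 534 − 4p.
Supply slope: (212 − 242)/(73 − 78) = 6, so qs = 6p − 226.
Without the tax, 534 − 4p = 6p − 226 gives 10p = 760, so p* = $76 and q* = 230.
With the tax collected from producers, supply shifts: qs = 6(p − 15.5) − 226.
New equilibrium: consumers pay $85.3, producers receive $69.8, q = 192.8. (Wedge: pb − ps = 15.5.)
Quantity falls by |ΔQ| = |230 − 192.8| = 37.2.
DWL = ½ · t · |ΔQ| = ½ · 15.5 · 37.2 = $288.3.

Deadweight loss = $288.3.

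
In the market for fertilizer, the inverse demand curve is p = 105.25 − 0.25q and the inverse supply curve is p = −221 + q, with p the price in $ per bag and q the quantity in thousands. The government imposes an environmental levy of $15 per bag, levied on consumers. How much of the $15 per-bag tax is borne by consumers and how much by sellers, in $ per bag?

Consumers bear $3 per bag; sellers bear $12 per bag.

Inverting to q(p) form: qd = 421 − 4p; qs = p + 221.
Before the tax: set 421 − 4p = p + 221 → p* = $40, q* = 261.
With the tax collected from consumers, demand (in seller-price terms) shifts: qd = 421 − 4(p + 15).
Solving gives q = 249 with consumers paying $43 and sellers receiving $28 (the $15 wedge).
Burden on consumers: $3; on sellers: $12. (They sum to $15.)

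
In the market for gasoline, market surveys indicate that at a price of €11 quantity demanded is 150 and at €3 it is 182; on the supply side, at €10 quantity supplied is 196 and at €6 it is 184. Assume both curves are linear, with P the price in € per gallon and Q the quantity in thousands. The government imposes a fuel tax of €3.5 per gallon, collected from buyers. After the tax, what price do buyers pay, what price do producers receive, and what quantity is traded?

Demand slope: (182 − 150)/(3 − 11) = -4, so Qd = 194 − 4P.
Supply slope: (184 − 196)/(6 − 10) = 3, so Qs = 3P + 166.
Without the tax, 194 − 4P = 3P + 166 gives 7P = 28, so P* = €4 and Q* = 178.
With the tax collected from buyers, demand (in seller-price terms) shifts: Qd = 194 − 4(P + 3.5).
Solving gives Q = 172 with buyers paying €5.5 and producers receiving €2 (the €3.5 wedge).

Buyers pay €5.5; producers receive €2; quantity = 172.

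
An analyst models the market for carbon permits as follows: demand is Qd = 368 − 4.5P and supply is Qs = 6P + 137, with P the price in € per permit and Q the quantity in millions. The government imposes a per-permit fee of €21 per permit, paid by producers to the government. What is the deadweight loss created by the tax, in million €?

Deadweight loss = €567 million.

Before the tax: set 368 − 4.5P = 6P + 137 → P* = €22, Q* = 269.
With the tax collected from producers, supply shifts: Qs = 6(P − 21) + 137.
New equilibrium: buyers pay €34, producers receive €13, Q = 215. (Wedge: Pb − Ps = 21.)
Quantity falls by |ΔQ| = |269 − 215| = 54.
DWL = ½ · t · |ΔQ| = ½ · 21 · 54 = €567.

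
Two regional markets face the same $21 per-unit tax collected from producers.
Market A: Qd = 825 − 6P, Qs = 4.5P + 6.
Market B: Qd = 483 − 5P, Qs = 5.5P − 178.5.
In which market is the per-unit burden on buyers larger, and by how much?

Market B, by $2.

Market A: pre-tax P* = $78, Q* = 357; post-tax Q = 303; per-unit burden on buyers = $9.
Market B: pre-tax P* = $63, Q* = 168; post-tax Q = 113; per-unit burden on buyers = $11.
Difference: $9 vs $11 → market B is larger by $2.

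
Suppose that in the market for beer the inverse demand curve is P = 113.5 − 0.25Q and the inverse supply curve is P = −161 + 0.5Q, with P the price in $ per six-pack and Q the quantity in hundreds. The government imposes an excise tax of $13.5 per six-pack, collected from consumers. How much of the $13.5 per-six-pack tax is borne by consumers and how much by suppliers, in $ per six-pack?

Rewrite in direct form: Qd = 454 − 4P and Qs = 2P + 322.
Before the tax: set 454 − 4P = 2P + 322 → P* = $22, Q* = 366.
With the tax collected from consumers, demand (in seller-price terms) shifts: Qd = 454 − 4(P + 13.5).
Solving gives Q = 348 with consumers paying $26.5 and suppliers receiving $13 (the $13.5 wedge).
Burden on consumers: $4.5; on suppliers: $9. (They sum to $13.5.)

Consumers bear $4.5 per six-pack; suppliers bear $9 per six-pack.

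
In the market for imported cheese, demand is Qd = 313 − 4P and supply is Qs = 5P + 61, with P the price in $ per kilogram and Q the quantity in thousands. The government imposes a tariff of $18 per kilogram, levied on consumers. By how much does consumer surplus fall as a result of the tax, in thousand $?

Before the tax: set 313 − 4P = 5P + 61 → P* = $28, Q* = 201.
With the tax collected from consumers, demand (in seller-price terms) shifts: Qd = 313 − 4(P + 18).
New equilibrium: consumers pay $38, suppliers receive $20, Q = 161. (Wedge: Pb − Ps = 18.)
ΔCS is the trapezoid between Q = 161 and Q = 201 of height $10: ½ · (201 + 161) · 10 = $1810.

Consumer surplus falls by $1810 thousand.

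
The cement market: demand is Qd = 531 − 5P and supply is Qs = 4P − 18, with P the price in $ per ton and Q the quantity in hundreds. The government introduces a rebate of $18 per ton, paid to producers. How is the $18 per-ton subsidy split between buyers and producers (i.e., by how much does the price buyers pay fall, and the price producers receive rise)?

Buyers gain $8 per ton; producers gain $10 per ton.

Before the subsidy: set 531 − 5P = 4P − 18 → P* = $61, Q* = 226.
With a per-unit subsidy paid to producers, each receives P + 18 per unit sold, so supply becomes Qs = 4(P + 18) − 18.
New equilibrium: buyers pay $53, producers receive $71, Q = 266. (Wedge: Pb − Ps = −18.)
Gain to buyers: $8; to producers: $10. (They sum to $18.)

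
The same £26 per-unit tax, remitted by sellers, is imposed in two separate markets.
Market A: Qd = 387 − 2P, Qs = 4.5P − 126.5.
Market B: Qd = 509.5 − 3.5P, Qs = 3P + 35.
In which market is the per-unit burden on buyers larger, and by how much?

Market A: pre-tax P* = £79, Q* = 229; post-tax Q = 193; per-unit burden on buyers = £18.
Market B: pre-tax P* = £73, Q* = 254; post-tax Q = 212; per-unit burden on buyers = £12.
Difference: £18 vs £12 → market A is larger by £6.

Market A, by £6.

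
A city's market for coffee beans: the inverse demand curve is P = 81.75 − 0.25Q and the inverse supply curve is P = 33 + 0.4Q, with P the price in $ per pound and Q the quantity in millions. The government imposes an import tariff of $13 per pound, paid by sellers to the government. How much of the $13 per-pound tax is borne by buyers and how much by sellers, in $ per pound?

Buyers bear $5 per pound; sellers bear $8 per pound.

Rewrite in direct form: Qd = 327 − 4P and Qs = 2.5P − 82.5.
Before the tax: set 327 − 4P = 2.5P − 82.5 → P* = $63, Q* = 75.
With the tax collected from sellers, supply shifts: Qs = 2.5(P − 13) − 82.5.
Solving gives Q = 55 with buyers paying $68 and sellers receiving $55 (the $13 wedge).
Burden on buyers: $5; on sellers: $8. (They sum to $13.)
The less price-elastic side of the market bears the larger share of a per-unit tax.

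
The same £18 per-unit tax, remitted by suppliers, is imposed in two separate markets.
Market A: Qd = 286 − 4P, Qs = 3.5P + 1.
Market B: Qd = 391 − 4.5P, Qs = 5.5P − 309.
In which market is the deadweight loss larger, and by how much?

Market B, by £98.55.

Market A: pre-tax P* = £38, Q* = 134; post-tax Q = 100.4; deadweight loss = £302.4.
Market B: pre-tax P* = £70, Q* = 76; post-tax Q = 31.45; deadweight loss = £400.95.
Difference: £302.4 vs £400.95 → market B is larger by £98.55.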